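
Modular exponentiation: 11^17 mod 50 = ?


11^1 mod 50 = 11
11^2 mod 50 = 21
11^3 mod 50 = 31
11^4 mod 50 = 41
11^5 mod 50 = 1
11^6 mod 50 = 11
11^7 mod 50 = 21
11^8 mod 50 = 31
11^9 mod 50 = 41
11^10 mod 50 = 1
11^11 mod 50 = 11
11^12 mod 50 = 21
11^13 mod 50 = 31
11^14 mod 50 = 41
11^15 mod 50 = 1
11^16 mod 50 = 11
11^17 mod 50 = 21


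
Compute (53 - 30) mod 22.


53 - 30 = 23
23 mod 22 = 1


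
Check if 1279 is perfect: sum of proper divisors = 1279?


Proper divisors of 1279: 1
Sum = 1 = 1

No, 1279 is not perfect (1 ≠ 1279)


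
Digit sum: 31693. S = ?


3 + 1 + 6 + 9 + 3 = 22


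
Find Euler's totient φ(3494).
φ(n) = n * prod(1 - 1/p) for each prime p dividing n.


3494 = 2 × 1747
Prime factors: 2, 1747
φ(3494) = 3494 × (1-1/2) × (1-1/1747)
= 3494 × 1/2 × 1746/1747 = 1746

φ(3494) = 1746


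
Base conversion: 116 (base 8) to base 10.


116 (base 8) = 78 (decimal)
78 (decimal) = 78 (base 10)


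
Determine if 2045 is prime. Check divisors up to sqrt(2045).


2045 / 5 = 409 (exact division)
2045 is NOT prime.

No, 2045 is not prime


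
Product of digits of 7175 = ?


7 × 1 × 7 × 5 = 245


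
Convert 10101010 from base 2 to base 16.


10101010 (base 2) = 170 (decimal)
170 (decimal) = AA (base 16)


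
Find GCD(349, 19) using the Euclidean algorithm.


349 = 18 * 19 + 7
19 = 2 * 7 + 5
7 = 1 * 5 + 2
5 = 2 * 2 + 1
2 = 2 * 1 + 0
GCD = 1


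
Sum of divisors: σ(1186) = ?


Divisors of 1186: 1, 2, 593, 1186
Sum = 1 + 2 + 593 + 1186 = 1782

σ(1186) = 1782


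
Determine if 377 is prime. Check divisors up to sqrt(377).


377 / 13 = 29 (exact division)
377 is NOT prime.

No, 377 is not prime


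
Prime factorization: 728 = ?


728 / 2 = 364
364 / 2 = 182
182 / 2 = 91
91 / 7 = 13
13 / 13 = 1
728 = 2^3 × 7 × 13


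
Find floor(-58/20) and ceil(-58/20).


-58/20 = -2.9000
floor = -3
ceil = -2

floor = -3, ceil = -2


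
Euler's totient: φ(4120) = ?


4120 = 2^3 × 5 × 103
Prime factors: 2, 5, 103
φ(4120) = 4120 × (1-1/2) × (1-1/5) × (1-1/103)
= 4120 × 1/2 × 4/5 × 102/103 = 1632

φ(4120) = 1632


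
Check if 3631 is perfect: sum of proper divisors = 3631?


Proper divisors of 3631: 1
Sum = 1 = 1

No, 3631 is not perfect (1 ≠ 3631)


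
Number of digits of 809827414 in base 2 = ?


809827414 in base 2 = 110000010001001111110001010110
Number of digits = 30

30 digits (base 2)


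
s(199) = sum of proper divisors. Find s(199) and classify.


Proper divisors: 1
Sum = 1 = 1
1 < 199 → deficient

s(199) = 1 (deficient)


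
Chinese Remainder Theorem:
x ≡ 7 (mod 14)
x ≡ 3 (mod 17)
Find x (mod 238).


M = 14*17 = 238
M1 = M/14 = 17, M2 = M/17 = 14
M1^(-1) mod 14 = 5, M2^(-1) mod 17 = 11
x = 7*17*5 + 3*14*11 = 1057
1057 mod 238 = 105
Check: 105 mod 14 = 7 ✓, 105 mod 17 = 3 ✓

x ≡ 105 (mod 238)


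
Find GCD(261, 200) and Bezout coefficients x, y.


Tabular extended Euclidean (each row: r = 261*s + 200*t):
r=261, s=1, t=0
r=200, s=0, t=1
q=1: r=61, s=1, t=-1   [261*(1) + 200*(-1) = 61]
q=3: r=17, s=-3, t=4   [261*(-3) + 200*(4) = 17]
q=3: r=10, s=10, t=-13   [261*(10) + 200*(-13) = 10]
q=1: r=7, s=-13, t=17   [261*(-13) + 200*(17) = 7]
q=1: r=3, s=23, t=-30   [261*(23) + 200*(-30) = 3]
q=2: r=1, s=-59, t=77   [261*(-59) + 200*(77) = 1]
q=3: r=0, s=200, t=-261   [261*(200) + 200*(-261) = 0]
GCD = 1; from the row with r=1: x=-59, y=77
Check: 261*(-59) + 200*(77) = -15399 + 15400 = 1

GCD = 1, x = -59, y = 77


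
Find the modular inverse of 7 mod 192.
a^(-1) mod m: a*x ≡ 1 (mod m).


Use the extended Euclidean algorithm on (192, 7); each row r = 192*s + 7*t:
r=192, s=1, t=0
r=7, s=0, t=1
q=27: r=3, s=1, t=-27   [192*(1) + 7*(-27) = 3]
q=2: r=1, s=-2, t=55   [192*(-2) + 7*(55) = 1]
q=3: r=0, s=7, t=-192   [192*(7) + 7*(-192) = 0]
GCD = 1 with t = 55, so 7*(55) ≡ 1 (mod 192)
Inverse = 55 mod 192 = 55
Check: 7 * 55 = 385 ≡ 1 (mod 192)

7^(-1) ≡ 55 (mod 192)


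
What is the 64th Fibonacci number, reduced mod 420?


F(k) mod 420 for k=1..64:
1, 1, 2, 3, 5, 8, 13, 21, 34, 55, 89, 144, 233, 377, 190, 147, 337, 64, 401, 45, 26, 71, 97, 168, 265, 13, 278, 291, 149, 20, 169, 189, 358, 127, 65, 192, 257, 29, 286, 315, 181, 76, 257, 333, 170, 83, 253, 336, 169, 85, 254, 339, 173, 92, 265, 357, 202, 139, 341, 60, 401, 41, 22, 63
F(64) mod 420 = 63


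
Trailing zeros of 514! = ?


floor(514/5) = 102
floor(514/25) = 20
floor(514/125) = 4
Total = 126

126 trailing zeros


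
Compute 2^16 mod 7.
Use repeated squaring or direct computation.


2^1 mod 7 = 2
2^2 mod 7 = 4
2^3 mod 7 = 1
2^4 mod 7 = 2
2^5 mod 7 = 4
2^6 mod 7 = 1
2^7 mod 7 = 2
2^8 mod 7 = 4
2^9 mod 7 = 1
2^10 mod 7 = 2
2^11 mod 7 = 4
2^12 mod 7 = 1
2^13 mod 7 = 2
2^14 mod 7 = 4
2^15 mod 7 = 1
2^16 mod 7 = 2


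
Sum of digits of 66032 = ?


6 + 6 + 0 + 3 + 2 = 17


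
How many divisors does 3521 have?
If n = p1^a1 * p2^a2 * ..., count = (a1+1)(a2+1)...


3521 = 7^1 × 503^1
d(3521) = (1+1) × (1+1) = 4

4 divisors


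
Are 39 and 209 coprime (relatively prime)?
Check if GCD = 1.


Euclidean algorithm:
209 = 5 * 39 + 14
39 = 2 * 14 + 11
14 = 1 * 11 + 3
11 = 3 * 3 + 2
3 = 1 * 2 + 1
2 = 2 * 1 + 0
GCD(39, 209) = 1

Yes, coprime (GCD = 1)


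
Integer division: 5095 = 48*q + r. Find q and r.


5095 = 48 * 106 + 7
Check: 5088 + 7 = 5095

q = 106, r = 7


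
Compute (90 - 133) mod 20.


90 - 133 = -43
-43 mod 20 = 17


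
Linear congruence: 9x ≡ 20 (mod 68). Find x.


GCD(9, 68) = 1, unique solution
a^(-1) mod 68 = 53
x = 53 * 20 mod 68 = 40

x ≡ 40 (mod 68)


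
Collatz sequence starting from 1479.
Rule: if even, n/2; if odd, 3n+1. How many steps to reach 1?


1479 → 4438 → 2219 → 6658 → 3329 → 9988 → 4994 → 2497 → 7492 → 3746 → 1873 → 5620 → 2810 → 1405 → 4216 → 2108 → 1054 → 527 → 1582 → 791 → 2374 → 1187 → 3562 → 1781 → 5344 → 2672 → 1336 → 668 → 334 → 167 → 502 → 251 → 754 → 377 → 1132 → 566 → 283 → 850 → 425 → 1276 → 638 → 319 → 958 → 479 → 1438 → 719 → 2158 → 1079 → 3238 → 1619 → 4858 → 2429 → 7288 → 3644 → 1822 → 911 → 2734 → 1367 → 4102 → 2051 → 6154 → 3077 → 9232 → 4616 → 2308 → 1154 → 577 → 1732 → 866 → 433 → 1300 → 650 → 325 → 976 → 488 → 244 → 122 → 61 → 184 → 92 → 46 → 23 → 70 → 35 → 106 → 53 → 160 → 80 → 40 → 20 → 10 → 5 → 16 → 8 → 4 → 2 → 1
Total steps = 96

96 steps


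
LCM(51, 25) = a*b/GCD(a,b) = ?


GCD(51, 25) = 1
LCM = 51*25/1 = 1275/1 = 1275

LCM = 1275


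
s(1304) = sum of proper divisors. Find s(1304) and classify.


Proper divisors: 1, 2, 4, 8, 163, 326, 652
Sum = 1 + 2 + 4 + 8 + 163 + 326 + 652 = 1156
1156 < 1304 → deficient

s(1304) = 1156 (deficient)


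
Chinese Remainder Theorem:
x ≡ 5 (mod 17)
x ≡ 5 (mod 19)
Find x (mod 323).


M = 17*19 = 323
M1 = M/17 = 19, M2 = M/19 = 17
M1^(-1) mod 17 = 9, M2^(-1) mod 19 = 9
x = 5*19*9 + 5*17*9 = 1620
1620 mod 323 = 5
Check: 5 mod 17 = 5 ✓, 5 mod 19 = 5 ✓

x ≡ 5 (mod 323)


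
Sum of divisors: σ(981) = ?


Divisors of 981: 1, 3, 9, 109, 327, 981
Sum = 1 + 3 + 9 + 109 + 327 + 981 = 1430

σ(981) = 1430


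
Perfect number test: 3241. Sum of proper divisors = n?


Proper divisors of 3241: 1, 7, 463
Sum = 1 + 7 + 463 = 471

No, 3241 is not perfect (471 ≠ 3241)


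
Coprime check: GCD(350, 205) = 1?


Euclidean algorithm:
350 = 1 * 205 + 145
205 = 1 * 145 + 60
145 = 2 * 60 + 25
60 = 2 * 25 + 10
25 = 2 * 10 + 5
10 = 2 * 5 + 0
GCD(350, 205) = 5

No, not coprime (GCD = 5)


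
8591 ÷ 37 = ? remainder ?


8591 = 37 * 232 + 7
Check: 8584 + 7 = 8591

q = 232, r = 7


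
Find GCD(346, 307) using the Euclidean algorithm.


346 = 1 * 307 + 39
307 = 7 * 39 + 34
39 = 1 * 34 + 5
34 = 6 * 5 + 4
5 = 1 * 4 + 1
4 = 4 * 1 + 0
GCD = 1


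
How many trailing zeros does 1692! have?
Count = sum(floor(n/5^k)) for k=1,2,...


floor(1692/5) = 338
floor(1692/25) = 67
floor(1692/125) = 13
floor(1692/625) = 2
Total = 420

420 trailing zeros


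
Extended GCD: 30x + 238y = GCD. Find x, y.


Tabular extended Euclidean (each row: r = 30*s + 238*t):
r=30, s=1, t=0
r=238, s=0, t=1
q=0: r=30, s=1, t=0   [30*(1) + 238*(0) = 30]
q=7: r=28, s=-7, t=1   [30*(-7) + 238*(1) = 28]
q=1: r=2, s=8, t=-1   [30*(8) + 238*(-1) = 2]
q=14: r=0, s=-119, t=15   [30*(-119) + 238*(15) = 0]
GCD = 2; from the row with r=2: x=8, y=-1
Check: 30*(8) + 238*(-1) = 240 - 238 = 2

GCD = 2, x = 8, y = -1


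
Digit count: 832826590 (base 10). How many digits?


832826590 has 9 digits in base 10
floor(log10(832826590)) + 1 = floor(8.9206) + 1 = 9

9 digits (base 10)


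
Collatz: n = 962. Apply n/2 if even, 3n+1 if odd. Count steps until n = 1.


962 → 481 → 1444 → 722 → 361 → 1084 → 542 → 271 → 814 → 407 → 1222 → 611 → 1834 → 917 → 2752 → 1376 → 688 → 344 → 172 → 86 → 43 → 130 → 65 → 196 → 98 → 49 → 148 → 74 → 37 → 112 → 56 → 28 → 14 → 7 → 22 → 11 → 34 → 17 → 52 → 26 → 13 → 40 → 20 → 10 → 5 → 16 → 8 → 4 → 2 → 1
Total steps = 49

49 steps


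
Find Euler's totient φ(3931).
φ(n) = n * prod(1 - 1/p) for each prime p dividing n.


3931 = 3931
Prime factors: 3931
φ(3931) = 3931 × (1-1/3931)
= 3931 × 3930/3931 = 3930

φ(3931) = 3930


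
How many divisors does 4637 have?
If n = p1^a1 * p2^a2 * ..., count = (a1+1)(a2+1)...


4637 = 4637^1
d(4637) = (1+1) = 2

2 divisors


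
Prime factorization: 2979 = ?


2979 / 3 = 993
993 / 3 = 331
331 / 331 = 1
2979 = 3^2 × 331


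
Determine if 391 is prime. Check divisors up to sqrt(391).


391 / 17 = 23 (exact division)
391 is NOT prime.

No, 391 is not prime


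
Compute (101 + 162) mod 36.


101 + 162 = 263
263 mod 36 = 11


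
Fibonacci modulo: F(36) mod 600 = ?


F(k) mod 600 for k=1..36:
1, 1, 2, 3, 5, 8, 13, 21, 34, 55, 89, 144, 233, 377, 10, 387, 397, 184, 581, 165, 146, 311, 457, 168, 25, 193, 218, 411, 29, 440, 469, 309, 178, 487, 65, 552
F(36) mod 600 = 552


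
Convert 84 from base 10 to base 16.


84 (base 10) = 84 (decimal)
84 (decimal) = 54 (base 16)


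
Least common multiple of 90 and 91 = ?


GCD(90, 91) = 1
LCM = 90*91/1 = 8190/1 = 8190

LCM = 8190


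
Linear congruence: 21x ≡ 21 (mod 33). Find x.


GCD(21, 33) = 3 divides 21
Divide: 7x ≡ 7 (mod 11)
x ≡ 1 (mod 11)


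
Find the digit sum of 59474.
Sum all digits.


5 + 9 + 4 + 7 + 4 = 29


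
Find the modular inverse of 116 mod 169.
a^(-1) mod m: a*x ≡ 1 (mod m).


Use the extended Euclidean algorithm on (169, 116); each row r = 169*s + 116*t:
r=169, s=1, t=0
r=116, s=0, t=1
q=1: r=53, s=1, t=-1   [169*(1) + 116*(-1) = 53]
q=2: r=10, s=-2, t=3   [169*(-2) + 116*(3) = 10]
q=5: r=3, s=11, t=-16   [169*(11) + 116*(-16) = 3]
q=3: r=1, s=-35, t=51   [169*(-35) + 116*(51) = 1]
q=3: r=0, s=116, t=-169   [169*(116) + 116*(-169) = 0]
GCD = 1 with t = 51, so 116*(51) ≡ 1 (mod 169)
Inverse = 51 mod 169 = 51
Check: 116 * 51 = 5916 ≡ 1 (mod 169)

116^(-1) ≡ 51 (mod 169)


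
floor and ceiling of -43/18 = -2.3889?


-43/18 = -2.3889
floor = -3
ceil = -2

floor = -3, ceil = -2


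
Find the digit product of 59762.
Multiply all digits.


5 × 9 × 7 × 6 × 2 = 3780


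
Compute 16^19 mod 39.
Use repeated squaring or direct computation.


16^1 mod 39 = 16
16^2 mod 39 = 22
16^3 mod 39 = 1
16^4 mod 39 = 16
16^5 mod 39 = 22
16^6 mod 39 = 1
16^7 mod 39 = 16
16^8 mod 39 = 22
16^9 mod 39 = 1
16^10 mod 39 = 16
16^11 mod 39 = 22
16^12 mod 39 = 1
16^13 mod 39 = 16
16^14 mod 39 = 22
16^15 mod 39 = 1
16^16 mod 39 = 16
16^17 mod 39 = 22
16^18 mod 39 = 1
16^19 mod 39 = 16


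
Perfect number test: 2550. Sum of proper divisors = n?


Proper divisors of 2550: 1, 2, 3, 5, 6, 10, 15, 17, 25, 30, 34, 50, 51, 75, 85, 102, 150, 170, 255, 425, 510, 850, 1275
Sum = 1 + 2 + 3 + 5 + 6 + 10 + 15 + 17 + 25 + 30 + 34 + 50 + 51 + 75 + 85 + 102 + 150 + 170 + 255 + 425 + 510 + 850 + 1275 = 4146

No, 2550 is not perfect (4146 ≠ 2550)


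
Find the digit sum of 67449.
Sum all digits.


6 + 7 + 4 + 4 + 9 = 30


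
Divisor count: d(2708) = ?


2708 = 2^2 × 677^1
d(2708) = (2+1) × (1+1) = 6

6 divisors


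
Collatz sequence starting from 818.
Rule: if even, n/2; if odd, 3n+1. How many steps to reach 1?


818 → 409 → 1228 → 614 → 307 → 922 → 461 → 1384 → 692 → 346 → 173 → 520 → 260 → 130 → 65 → 196 → 98 → 49 → 148 → 74 → 37 → 112 → 56 → 28 → 14 → 7 → 22 → 11 → 34 → 17 → 52 → 26 → 13 → 40 → 20 → 10 → 5 → 16 → 8 → 4 → 2 → 1
Total steps = 41

41 steps


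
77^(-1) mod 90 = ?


Use the extended Euclidean algorithm on (90, 77); each row r = 90*s + 77*t:
r=90, s=1, t=0
r=77, s=0, t=1
q=1: r=13, s=1, t=-1   [90*(1) + 77*(-1) = 13]
q=5: r=12, s=-5, t=6   [90*(-5) + 77*(6) = 12]
q=1: r=1, s=6, t=-7   [90*(6) + 77*(-7) = 1]
q=12: r=0, s=-77, t=90   [90*(-77) + 77*(90) = 0]
GCD = 1 with t = -7, so 77*(-7) ≡ 1 (mod 90)
Inverse = -7 mod 90 = 83
Check: 77 * 83 = 6391 ≡ 1 (mod 90)

77^(-1) ≡ 83 (mod 90)


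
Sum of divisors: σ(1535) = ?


Divisors of 1535: 1, 5, 307, 1535
Sum = 1 + 5 + 307 + 1535 = 1848

σ(1535) = 1848


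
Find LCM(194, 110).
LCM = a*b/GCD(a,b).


GCD(194, 110) = 2
LCM = 194*110/2 = 21340/2 = 10670

LCM = 10670


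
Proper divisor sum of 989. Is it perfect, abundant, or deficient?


Proper divisors: 1, 23, 43
Sum = 1 + 23 + 43 = 67
67 < 989 → deficient

s(989) = 67 (deficient)


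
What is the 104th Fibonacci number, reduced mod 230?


F(k) mod 230 for k=1..104:
1, 1, 2, 3, 5, 8, 13, 21, 34, 55, 89, 144, 3, 147, 150, 67, 217, 54, 41, 95, 136, 1, 137, 138, 45, 183, 228, 181, 179, 130, 79, 209, 58, 37, 95, 132, 227, 129, 126, 25, 151, 176, 97, 43, 140, 183, 93, 46, 139, 185, 94, 49, 143, 192, 105, 67, 172, 9, 181, 190, 141, 101, 12, 113, 125, 8, 133, 141, 44, 185, 229, 184, 183, 137, 90, 227, 87, 84, 171, 25, 196, 221, 187, 178, 135, 83, 218, 71, 59, 130, 189, 89, 48, 137, 185, 92, 47, 139, 186, 95, 51, 146, 197, 113
F(104) mod 230 = 113


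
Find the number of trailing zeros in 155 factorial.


floor(155/5) = 31
floor(155/25) = 6
floor(155/125) = 1
Total = 38

38 trailing zeros


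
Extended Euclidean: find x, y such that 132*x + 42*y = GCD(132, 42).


Tabular extended Euclidean (each row: r = 132*s + 42*t):
r=132, s=1, t=0
r=42, s=0, t=1
q=3: r=6, s=1, t=-3   [132*(1) + 42*(-3) = 6]
q=7: r=0, s=-7, t=22   [132*(-7) + 42*(22) = 0]
GCD = 6; from the row with r=6: x=1, y=-3
Check: 132*(1) + 42*(-3) = 132 - 126 = 6

GCD = 6, x = 1, y = -3


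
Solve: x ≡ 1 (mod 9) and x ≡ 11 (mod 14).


M = 9*14 = 126
M1 = M/9 = 14, M2 = M/14 = 9
M1^(-1) mod 9 = 2, M2^(-1) mod 14 = 11
x = 1*14*2 + 11*9*11 = 1117
1117 mod 126 = 109
Check: 109 mod 9 = 1 ✓, 109 mod 14 = 11 ✓

x ≡ 109 (mod 126)


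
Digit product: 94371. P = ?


9 × 4 × 3 × 7 × 1 = 756


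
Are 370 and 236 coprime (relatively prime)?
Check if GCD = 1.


Euclidean algorithm:
370 = 1 * 236 + 134
236 = 1 * 134 + 102
134 = 1 * 102 + 32
102 = 3 * 32 + 6
32 = 5 * 6 + 2
6 = 3 * 2 + 0
GCD(370, 236) = 2

No, not coprime (GCD = 2)


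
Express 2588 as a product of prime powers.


2588 / 2 = 1294
1294 / 2 = 647
647 / 647 = 1
2588 = 2^2 × 647


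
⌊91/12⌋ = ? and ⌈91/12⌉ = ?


91/12 = 7.5833
floor = 7
ceil = 8

floor = 7, ceil = 8


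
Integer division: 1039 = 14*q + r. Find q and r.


1039 = 14 * 74 + 3
Check: 1036 + 3 = 1039

q = 74, r = 3


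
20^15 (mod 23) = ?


20^1 mod 23 = 20
20^2 mod 23 = 9
20^3 mod 23 = 19
20^4 mod 23 = 12
20^5 mod 23 = 10
20^6 mod 23 = 16
20^7 mod 23 = 21
20^8 mod 23 = 6
20^9 mod 23 = 5
20^10 mod 23 = 8
20^11 mod 23 = 22
20^12 mod 23 = 3
20^13 mod 23 = 14
20^14 mod 23 = 4
20^15 mod 23 = 11


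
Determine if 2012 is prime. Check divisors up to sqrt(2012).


2012 / 2 = 1006 (exact division)
2012 is NOT prime.

No, 2012 is not prime


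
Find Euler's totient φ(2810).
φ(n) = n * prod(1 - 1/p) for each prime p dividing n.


2810 = 2 × 5 × 281
Prime factors: 2, 5, 281
φ(2810) = 2810 × (1-1/2) × (1-1/5) × (1-1/281)
= 2810 × 1/2 × 4/5 × 280/281 = 1120

φ(2810) = 1120


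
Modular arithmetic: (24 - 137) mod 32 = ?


24 - 137 = -113
-113 mod 32 = 15


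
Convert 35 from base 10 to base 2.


35 (base 10) = 35 (decimal)
35 (decimal) = 100011 (base 2)


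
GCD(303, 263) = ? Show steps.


303 = 1 * 263 + 40
263 = 6 * 40 + 23
40 = 1 * 23 + 17
23 = 1 * 17 + 6
17 = 2 * 6 + 5
6 = 1 * 5 + 1
5 = 5 * 1 + 0
GCD = 1


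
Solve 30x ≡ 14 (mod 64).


GCD(30, 64) = 2 divides 14
Divide: 15x ≡ 7 (mod 32)
x ≡ 9 (mod 32)


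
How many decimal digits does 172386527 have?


172386527 has 9 digits in base 10
floor(log10(172386527)) + 1 = floor(8.2365) + 1 = 9

9 digits (base 10)


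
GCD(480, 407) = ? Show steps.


480 = 1 * 407 + 73
407 = 5 * 73 + 42
73 = 1 * 42 + 31
42 = 1 * 31 + 11
31 = 2 * 11 + 9
11 = 1 * 9 + 2
9 = 4 * 2 + 1
2 = 2 * 1 + 0
GCD = 1


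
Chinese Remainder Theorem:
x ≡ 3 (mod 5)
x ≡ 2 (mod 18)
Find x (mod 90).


M = 5*18 = 90
M1 = M/5 = 18, M2 = M/18 = 5
M1^(-1) mod 5 = 2, M2^(-1) mod 18 = 11
x = 3*18*2 + 2*5*11 = 218
218 mod 90 = 38
Check: 38 mod 5 = 3 ✓, 38 mod 18 = 2 ✓

x ≡ 38 (mod 90)


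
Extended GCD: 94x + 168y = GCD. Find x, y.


Tabular extended Euclidean (each row: r = 94*s + 168*t):
r=94, s=1, t=0
r=168, s=0, t=1
q=0: r=94, s=1, t=0   [94*(1) + 168*(0) = 94]
q=1: r=74, s=-1, t=1   [94*(-1) + 168*(1) = 74]
q=1: r=20, s=2, t=-1   [94*(2) + 168*(-1) = 20]
q=3: r=14, s=-7, t=4   [94*(-7) + 168*(4) = 14]
q=1: r=6, s=9, t=-5   [94*(9) + 168*(-5) = 6]
q=2: r=2, s=-25, t=14   [94*(-25) + 168*(14) = 2]
q=3: r=0, s=84, t=-47   [94*(84) + 168*(-47) = 0]
GCD = 2; from the row with r=2: x=-25, y=14
Check: 94*(-25) + 168*(14) = -2350 + 2352 = 2

GCD = 2, x = -25, y = 14


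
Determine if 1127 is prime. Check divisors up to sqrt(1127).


1127 / 7 = 161 (exact division)
1127 is NOT prime.

No, 1127 is not prime


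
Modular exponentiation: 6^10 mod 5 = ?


6^1 mod 5 = 1
6^2 mod 5 = 1
6^3 mod 5 = 1
6^4 mod 5 = 1
6^5 mod 5 = 1
6^6 mod 5 = 1
6^7 mod 5 = 1
6^8 mod 5 = 1
6^9 mod 5 = 1
6^10 mod 5 = 1


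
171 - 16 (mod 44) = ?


171 - 16 = 155
155 mod 44 = 23


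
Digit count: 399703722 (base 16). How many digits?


399703722 in base 16 = 17D2FEAA
Number of digits = 8

8 digits (base 16)


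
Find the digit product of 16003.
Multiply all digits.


1 × 6 × 0 × 0 × 3 = 0


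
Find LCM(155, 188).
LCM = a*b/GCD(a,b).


GCD(155, 188) = 1
LCM = 155*188/1 = 29140/1 = 29140

LCM = 29140


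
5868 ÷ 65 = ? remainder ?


5868 = 65 * 90 + 18
Check: 5850 + 18 = 5868

q = 90, r = 18


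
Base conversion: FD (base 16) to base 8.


FD (base 16) = 253 (decimal)
253 (decimal) = 375 (base 8)


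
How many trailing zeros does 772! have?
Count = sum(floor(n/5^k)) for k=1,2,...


floor(772/5) = 154
floor(772/25) = 30
floor(772/125) = 6
floor(772/625) = 1
Total = 191

191 trailing zeros


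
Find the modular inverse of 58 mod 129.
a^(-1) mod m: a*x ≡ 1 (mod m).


Use the extended Euclidean algorithm on (129, 58); each row r = 129*s + 58*t:
r=129, s=1, t=0
r=58, s=0, t=1
q=2: r=13, s=1, t=-2   [129*(1) + 58*(-2) = 13]
q=4: r=6, s=-4, t=9   [129*(-4) + 58*(9) = 6]
q=2: r=1, s=9, t=-20   [129*(9) + 58*(-20) = 1]
q=6: r=0, s=-58, t=129   [129*(-58) + 58*(129) = 0]
GCD = 1 with t = -20, so 58*(-20) ≡ 1 (mod 129)
Inverse = -20 mod 129 = 109
Check: 58 * 109 = 6322 ≡ 1 (mod 129)

58^(-1) ≡ 109 (mod 129)


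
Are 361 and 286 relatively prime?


Euclidean algorithm:
361 = 1 * 286 + 75
286 = 3 * 75 + 61
75 = 1 * 61 + 14
61 = 4 * 14 + 5
14 = 2 * 5 + 4
5 = 1 * 4 + 1
4 = 4 * 1 + 0
GCD(361, 286) = 1

Yes, coprime (GCD = 1)


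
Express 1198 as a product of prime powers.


1198 / 2 = 599
599 / 599 = 1
1198 = 2 × 599


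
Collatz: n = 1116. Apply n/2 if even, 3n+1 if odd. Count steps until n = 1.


1116 → 558 → 279 → 838 → 419 → 1258 → 629 → 1888 → 944 → 472 → 236 → 118 → 59 → 178 → 89 → 268 → 134 → 67 → 202 → 101 → 304 → 152 → 76 → 38 → 19 → 58 → 29 → 88 → 44 → 22 → 11 → 34 → 17 → 52 → 26 → 13 → 40 → 20 → 10 → 5 → 16 → 8 → 4 → 2 → 1
Total steps = 44

44 steps


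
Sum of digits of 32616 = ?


3 + 2 + 6 + 1 + 6 = 18


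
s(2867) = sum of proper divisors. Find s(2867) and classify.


Proper divisors: 1, 47, 61
Sum = 1 + 47 + 61 = 109
109 < 2867 → deficient

s(2867) = 109 (deficient)


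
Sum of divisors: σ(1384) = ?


Divisors of 1384: 1, 2, 4, 8, 173, 346, 692, 1384
Sum = 1 + 2 + 4 + 8 + 173 + 346 + 692 + 1384 = 2610

σ(1384) = 2610


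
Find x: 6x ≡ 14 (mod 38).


GCD(6, 38) = 2 divides 14
Divide: 3x ≡ 7 (mod 19)
x ≡ 15 (mod 19)


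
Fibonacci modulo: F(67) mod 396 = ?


F(k) mod 396 for k=1..67:
1, 1, 2, 3, 5, 8, 13, 21, 34, 55, 89, 144, 233, 377, 214, 195, 13, 208, 221, 33, 254, 287, 145, 36, 181, 217, 2, 219, 221, 44, 265, 309, 178, 91, 269, 360, 233, 197, 34, 231, 265, 100, 365, 69, 38, 107, 145, 252, 1, 253, 254, 111, 365, 80, 49, 129, 178, 307, 89, 0, 89, 89, 178, 267, 49, 316, 365
F(67) mod 396 = 365


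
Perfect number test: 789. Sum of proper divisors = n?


Proper divisors of 789: 1, 3, 263
Sum = 1 + 3 + 263 = 267

No, 789 is not perfect (267 ≠ 789)


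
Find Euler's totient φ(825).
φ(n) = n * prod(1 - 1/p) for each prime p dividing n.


825 = 3 × 5^2 × 11
Prime factors: 3, 5, 11
φ(825) = 825 × (1-1/3) × (1-1/5) × (1-1/11)
= 825 × 2/3 × 4/5 × 10/11 = 400

φ(825) = 400


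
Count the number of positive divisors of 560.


560 = 2^4 × 5^1 × 7^1
d(560) = (4+1) × (1+1) × (1+1) = 20

20 divisors


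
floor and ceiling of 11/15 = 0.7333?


11/15 = 0.7333
floor = 0
ceil = 1

floor = 0, ceil = 1


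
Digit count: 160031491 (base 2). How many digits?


160031491 in base 2 = 1001100010011110001100000011
Number of digits = 28

28 digits (base 2)


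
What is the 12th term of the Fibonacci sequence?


Sequence: 1, 1, 2, 3, 5, 8, 13, 21, 34, 55, 89, 144
F(12) = 144


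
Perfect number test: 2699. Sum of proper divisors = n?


Proper divisors of 2699: 1
Sum = 1 = 1

No, 2699 is not perfect (1 ≠ 2699)


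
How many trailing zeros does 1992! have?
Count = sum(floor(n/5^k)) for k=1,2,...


floor(1992/5) = 398
floor(1992/25) = 79
floor(1992/125) = 15
floor(1992/625) = 3
Total = 495

495 trailing zeros


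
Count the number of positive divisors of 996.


996 = 2^2 × 3^1 × 83^1
d(996) = (2+1) × (1+1) × (1+1) = 12

12 divisors


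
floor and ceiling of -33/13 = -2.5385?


-33/13 = -2.5385
floor = -3
ceil = -2

floor = -3, ceil = -2


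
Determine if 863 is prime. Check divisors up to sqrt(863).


Check divisors up to sqrt(863) = 29.3769
No divisors found.
863 is prime.

Yes, 863 is prime


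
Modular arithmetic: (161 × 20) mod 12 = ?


161 × 20 = 3220
3220 mod 12 = 4


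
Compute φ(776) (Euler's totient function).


776 = 2^3 × 97
Prime factors: 2, 97
φ(776) = 776 × (1-1/2) × (1-1/97)
= 776 × 1/2 × 96/97 = 384

φ(776) = 384


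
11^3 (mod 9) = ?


11^1 mod 9 = 2
11^2 mod 9 = 4
11^3 mod 9 = 8


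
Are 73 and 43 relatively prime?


Euclidean algorithm:
73 = 1 * 43 + 30
43 = 1 * 30 + 13
30 = 2 * 13 + 4
13 = 3 * 4 + 1
4 = 4 * 1 + 0
GCD(73, 43) = 1

Yes, coprime (GCD = 1)


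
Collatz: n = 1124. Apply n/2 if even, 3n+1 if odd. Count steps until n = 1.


1124 → 562 → 281 → 844 → 422 → 211 → 634 → 317 → 952 → 476 → 238 → 119 → 358 → 179 → 538 → 269 → 808 → 404 → 202 → 101 → 304 → 152 → 76 → 38 → 19 → 58 → 29 → 88 → 44 → 22 → 11 → 34 → 17 → 52 → 26 → 13 → 40 → 20 → 10 → 5 → 16 → 8 → 4 → 2 → 1
Total steps = 44

44 steps


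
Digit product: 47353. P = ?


4 × 7 × 3 × 5 × 3 = 1260


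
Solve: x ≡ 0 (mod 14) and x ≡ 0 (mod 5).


M = 14*5 = 70
M1 = M/14 = 5, M2 = M/5 = 14
M1^(-1) mod 14 = 3, M2^(-1) mod 5 = 4
x = 0*5*3 + 0*14*4 = 0
0 mod 70 = 0
Check: 0 mod 14 = 0 ✓, 0 mod 5 = 0 ✓

x ≡ 0 (mod 70)


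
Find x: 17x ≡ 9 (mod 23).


GCD(17, 23) = 1, unique solution
a^(-1) mod 23 = 19
x = 19 * 9 mod 23 = 10

x ≡ 10 (mod 23)


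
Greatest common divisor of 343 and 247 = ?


343 = 1 * 247 + 96
247 = 2 * 96 + 55
96 = 1 * 55 + 41
55 = 1 * 41 + 14
41 = 2 * 14 + 13
14 = 1 * 13 + 1
13 = 13 * 1 + 0
GCD = 1


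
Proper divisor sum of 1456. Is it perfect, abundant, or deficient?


Proper divisors: 1, 2, 4, 7, 8, 13, 14, 16, 26, 28, 52, 56, 91, 104, 112, 182, 208, 364, 728
Sum = 1 + 2 + 4 + 7 + 8 + 13 + 14 + 16 + 26 + 28 + 52 + 56 + 91 + 104 + 112 + 182 + 208 + 364 + 728 = 2016
2016 > 1456 → abundant

s(1456) = 2016 (abundant)


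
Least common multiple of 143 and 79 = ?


GCD(143, 79) = 1
LCM = 143*79/1 = 11297/1 = 11297

LCM = 11297


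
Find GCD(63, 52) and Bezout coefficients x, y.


Tabular extended Euclidean (each row: r = 63*s + 52*t):
r=63, s=1, t=0
r=52, s=0, t=1
q=1: r=11, s=1, t=-1   [63*(1) + 52*(-1) = 11]
q=4: r=8, s=-4, t=5   [63*(-4) + 52*(5) = 8]
q=1: r=3, s=5, t=-6   [63*(5) + 52*(-6) = 3]
q=2: r=2, s=-14, t=17   [63*(-14) + 52*(17) = 2]
q=1: r=1, s=19, t=-23   [63*(19) + 52*(-23) = 1]
q=2: r=0, s=-52, t=63   [63*(-52) + 52*(63) = 0]
GCD = 1; from the row with r=1: x=19, y=-23
Check: 63*(19) + 52*(-23) = 1197 - 1196 = 1

GCD = 1, x = 19, y = -23


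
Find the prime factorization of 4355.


4355 / 5 = 871
871 / 13 = 67
67 / 67 = 1
4355 = 5 × 13 × 67


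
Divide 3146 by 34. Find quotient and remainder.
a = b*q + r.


3146 = 34 * 92 + 18
Check: 3128 + 18 = 3146

q = 92, r = 18


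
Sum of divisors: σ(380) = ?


Divisors of 380: 1, 2, 4, 5, 10, 19, 20, 38, 76, 95, 190, 380
Sum = 1 + 2 + 4 + 5 + 10 + 19 + 20 + 38 + 76 + 95 + 190 + 380 = 840

σ(380) = 840


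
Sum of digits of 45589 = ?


4 + 5 + 5 + 8 + 9 = 31


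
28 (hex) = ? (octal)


28 (base 16) = 40 (decimal)
40 (decimal) = 50 (base 8)


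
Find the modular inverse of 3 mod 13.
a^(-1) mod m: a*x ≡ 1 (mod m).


Use the extended Euclidean algorithm on (13, 3); each row r = 13*s + 3*t:
r=13, s=1, t=0
r=3, s=0, t=1
q=4: r=1, s=1, t=-4   [13*(1) + 3*(-4) = 1]
q=3: r=0, s=-3, t=13   [13*(-3) + 3*(13) = 0]
GCD = 1 with t = -4, so 3*(-4) ≡ 1 (mod 13)
Inverse = -4 mod 13 = 9
Check: 3 * 9 = 27 ≡ 1 (mod 13)

3^(-1) ≡ 9 (mod 13)


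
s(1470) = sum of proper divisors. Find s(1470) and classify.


Proper divisors: 1, 2, 3, 5, 6, 7, 10, 14, 15, 21, 30, 35, 42, 49, 70, 98, 105, 147, 210, 245, 294, 490, 735
Sum = 1 + 2 + 3 + 5 + 6 + 7 + 10 + 14 + 15 + 21 + 30 + 35 + 42 + 49 + 70 + 98 + 105 + 147 + 210 + 245 + 294 + 490 + 735 = 2634
2634 > 1470 → abundant

s(1470) = 2634 (abundant)


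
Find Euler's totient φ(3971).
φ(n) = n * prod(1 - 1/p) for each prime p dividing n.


3971 = 11 × 19^2
Prime factors: 11, 19
φ(3971) = 3971 × (1-1/11) × (1-1/19)
= 3971 × 10/11 × 18/19 = 3420

φ(3971) = 3420


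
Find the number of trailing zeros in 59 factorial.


floor(59/5) = 11
floor(59/25) = 2
Total = 13

13 trailing zeros


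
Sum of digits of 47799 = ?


4 + 7 + 7 + 9 + 9 = 36


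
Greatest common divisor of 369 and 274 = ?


369 = 1 * 274 + 95
274 = 2 * 95 + 84
95 = 1 * 84 + 11
84 = 7 * 11 + 7
11 = 1 * 7 + 4
7 = 1 * 4 + 3
4 = 1 * 3 + 1
3 = 3 * 1 + 0
GCD = 1


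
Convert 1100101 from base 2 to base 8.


1100101 (base 2) = 101 (decimal)
101 (decimal) = 145 (base 8)


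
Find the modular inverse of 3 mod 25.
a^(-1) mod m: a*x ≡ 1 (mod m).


Use the extended Euclidean algorithm on (25, 3); each row r = 25*s + 3*t:
r=25, s=1, t=0
r=3, s=0, t=1
q=8: r=1, s=1, t=-8   [25*(1) + 3*(-8) = 1]
q=3: r=0, s=-3, t=25   [25*(-3) + 3*(25) = 0]
GCD = 1 with t = -8, so 3*(-8) ≡ 1 (mod 25)
Inverse = -8 mod 25 = 17
Check: 3 * 17 = 51 ≡ 1 (mod 25)

3^(-1) ≡ 17 (mod 25)


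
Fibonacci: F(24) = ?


Sequence: 1, 1, 2, 3, 5, 8, 13, 21, 34, 55, 89, 144, 233, 377, 610, 987, 1597, 2584, 4181, 6765, 10946, 17711, 28657, 46368
F(24) = 46368


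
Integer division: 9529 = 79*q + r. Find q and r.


9529 = 79 * 120 + 49
Check: 9480 + 49 = 9529

q = 120, r = 49


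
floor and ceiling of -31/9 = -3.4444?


-31/9 = -3.4444
floor = -4
ceil = -3

floor = -4, ceil = -3


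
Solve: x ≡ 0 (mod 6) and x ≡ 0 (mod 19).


M = 6*19 = 114
M1 = M/6 = 19, M2 = M/19 = 6
M1^(-1) mod 6 = 1, M2^(-1) mod 19 = 16
x = 0*19*1 + 0*6*16 = 0
0 mod 114 = 0
Check: 0 mod 6 = 0 ✓, 0 mod 19 = 0 ✓

x ≡ 0 (mod 114)


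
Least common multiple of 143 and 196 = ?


GCD(143, 196) = 1
LCM = 143*196/1 = 28028/1 = 28028

LCM = 28028


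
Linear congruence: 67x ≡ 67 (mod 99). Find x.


GCD(67, 99) = 1, unique solution
a^(-1) mod 99 = 34
x = 34 * 67 mod 99 = 1

x ≡ 1 (mod 99)


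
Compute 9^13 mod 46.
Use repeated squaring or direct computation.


9^1 mod 46 = 9
9^2 mod 46 = 35
9^3 mod 46 = 39
9^4 mod 46 = 29
9^5 mod 46 = 31
9^6 mod 46 = 3
9^7 mod 46 = 27
9^8 mod 46 = 13
9^9 mod 46 = 25
9^10 mod 46 = 41
9^11 mod 46 = 1
9^12 mod 46 = 9
9^13 mod 46 = 35


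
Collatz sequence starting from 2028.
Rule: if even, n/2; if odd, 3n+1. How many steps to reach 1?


2028 → 1014 → 507 → 1522 → 761 → 2284 → 1142 → 571 → 1714 → 857 → 2572 → 1286 → 643 → 1930 → 965 → 2896 → 1448 → 724 → 362 → 181 → 544 → 272 → 136 → 68 → 34 → 17 → 52 → 26 → 13 → 40 → 20 → 10 → 5 → 16 → 8 → 4 → 2 → 1
Total steps = 37

37 steps


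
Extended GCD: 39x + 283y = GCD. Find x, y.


Tabular extended Euclidean (each row: r = 39*s + 283*t):
r=39, s=1, t=0
r=283, s=0, t=1
q=0: r=39, s=1, t=0   [39*(1) + 283*(0) = 39]
q=7: r=10, s=-7, t=1   [39*(-7) + 283*(1) = 10]
q=3: r=9, s=22, t=-3   [39*(22) + 283*(-3) = 9]
q=1: r=1, s=-29, t=4   [39*(-29) + 283*(4) = 1]
q=9: r=0, s=283, t=-39   [39*(283) + 283*(-39) = 0]
GCD = 1; from the row with r=1: x=-29, y=4
Check: 39*(-29) + 283*(4) = -1131 + 1132 = 1

GCD = 1, x = -29, y = 4


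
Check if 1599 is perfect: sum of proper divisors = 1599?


Proper divisors of 1599: 1, 3, 13, 39, 41, 123, 533
Sum = 1 + 3 + 13 + 39 + 41 + 123 + 533 = 753

No, 1599 is not perfect (753 ≠ 1599)


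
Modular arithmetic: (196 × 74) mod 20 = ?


196 × 74 = 14504
14504 mod 20 = 4


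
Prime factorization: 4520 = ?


4520 / 2 = 2260
2260 / 2 = 1130
1130 / 2 = 565
565 / 5 = 113
113 / 113 = 1
4520 = 2^3 × 5 × 113


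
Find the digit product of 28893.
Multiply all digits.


2 × 8 × 8 × 9 × 3 = 3456


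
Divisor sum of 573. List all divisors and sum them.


Divisors of 573: 1, 3, 191, 573
Sum = 1 + 3 + 191 + 573 = 768

σ(573) = 768


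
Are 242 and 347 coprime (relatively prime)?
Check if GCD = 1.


Euclidean algorithm:
347 = 1 * 242 + 105
242 = 2 * 105 + 32
105 = 3 * 32 + 9
32 = 3 * 9 + 5
9 = 1 * 5 + 4
5 = 1 * 4 + 1
4 = 4 * 1 + 0
GCD(242, 347) = 1

Yes, coprime (GCD = 1)


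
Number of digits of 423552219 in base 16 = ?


423552219 in base 16 = 193EE4DB
Number of digits = 8

8 digits (base 16)


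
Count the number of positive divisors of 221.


221 = 13^1 × 17^1
d(221) = (1+1) × (1+1) = 4

4 divisors


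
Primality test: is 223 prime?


Check divisors up to sqrt(223) = 14.9332
No divisors found.
223 is prime.

Yes, 223 is prime


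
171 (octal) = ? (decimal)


171 (base 8) = 121 (decimal)
121 (decimal) = 121 (base 10)


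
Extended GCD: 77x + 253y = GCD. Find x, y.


Tabular extended Euclidean (each row: r = 77*s + 253*t):
r=77, s=1, t=0
r=253, s=0, t=1
q=0: r=77, s=1, t=0   [77*(1) + 253*(0) = 77]
q=3: r=22, s=-3, t=1   [77*(-3) + 253*(1) = 22]
q=3: r=11, s=10, t=-3   [77*(10) + 253*(-3) = 11]
q=2: r=0, s=-23, t=7   [77*(-23) + 253*(7) = 0]
GCD = 11; from the row with r=11: x=10, y=-3
Check: 77*(10) + 253*(-3) = 770 - 759 = 11

GCD = 11, x = 10, y = -3


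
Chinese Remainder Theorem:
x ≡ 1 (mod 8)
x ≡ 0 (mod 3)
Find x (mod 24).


M = 8*3 = 24
M1 = M/8 = 3, M2 = M/3 = 8
M1^(-1) mod 8 = 3, M2^(-1) mod 3 = 2
x = 1*3*3 + 0*8*2 = 9
9 mod 24 = 9
Check: 9 mod 8 = 1 ✓, 9 mod 3 = 0 ✓

x ≡ 9 (mod 24)


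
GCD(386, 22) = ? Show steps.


386 = 17 * 22 + 12
22 = 1 * 12 + 10
12 = 1 * 10 + 2
10 = 5 * 2 + 0
GCD = 2


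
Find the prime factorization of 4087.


4087 / 61 = 67
67 / 67 = 1
4087 = 61 × 67


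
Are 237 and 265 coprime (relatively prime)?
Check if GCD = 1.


Euclidean algorithm:
265 = 1 * 237 + 28
237 = 8 * 28 + 13
28 = 2 * 13 + 2
13 = 6 * 2 + 1
2 = 2 * 1 + 0
GCD(237, 265) = 1

Yes, coprime (GCD = 1)


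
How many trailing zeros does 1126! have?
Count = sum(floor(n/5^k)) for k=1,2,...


floor(1126/5) = 225
floor(1126/25) = 45
floor(1126/125) = 9
floor(1126/625) = 1
Total = 280

280 trailing zeros


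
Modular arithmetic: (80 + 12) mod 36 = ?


80 + 12 = 92
92 mod 36 = 20


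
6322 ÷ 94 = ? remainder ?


6322 = 94 * 67 + 24
Check: 6298 + 24 = 6322

q = 67, r = 24


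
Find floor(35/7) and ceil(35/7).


35/7 = 5.0000
floor = 5
ceil = 5

floor = 5, ceil = 5


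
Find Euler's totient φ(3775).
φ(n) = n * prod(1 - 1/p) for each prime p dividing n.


3775 = 5^2 × 151
Prime factors: 5, 151
φ(3775) = 3775 × (1-1/5) × (1-1/151)
= 3775 × 4/5 × 150/151 = 3000

φ(3775) = 3000


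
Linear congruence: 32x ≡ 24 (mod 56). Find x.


GCD(32, 56) = 8 divides 24
Divide: 4x ≡ 3 (mod 7)
x ≡ 6 (mod 7)


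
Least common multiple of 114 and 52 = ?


GCD(114, 52) = 2
LCM = 114*52/2 = 5928/2 = 2964

LCM = 2964


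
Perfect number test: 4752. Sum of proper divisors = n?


Proper divisors of 4752: 1, 2, 3, 4, 6, 8, 9, 11, 12, 16, 18, 22, 24, 27, 33, 36, 44, 48, 54, 66, 72, 88, 99, 108, 132, 144, 176, 198, 216, 264, 297, 396, 432, 528, 594, 792, 1188, 1584, 2376
Sum = 1 + 2 + 3 + 4 + 6 + 8 + 9 + 11 + 12 + 16 + 18 + 22 + 24 + 27 + 33 + 36 + 44 + 48 + 54 + 66 + 72 + 88 + 99 + 108 + 132 + 144 + 176 + 198 + 216 + 264 + 297 + 396 + 432 + 528 + 594 + 792 + 1188 + 1584 + 2376 = 10128

No, 4752 is not perfect (10128 ≠ 4752)


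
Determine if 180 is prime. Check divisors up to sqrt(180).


180 / 2 = 90 (exact division)
180 is NOT prime.

No, 180 is not prime


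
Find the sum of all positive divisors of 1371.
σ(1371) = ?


Divisors of 1371: 1, 3, 457, 1371
Sum = 1 + 3 + 457 + 1371 = 1832

σ(1371) = 1832


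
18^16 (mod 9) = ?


18^1 mod 9 = 0
18^2 mod 9 = 0
18^3 mod 9 = 0
18^4 mod 9 = 0
18^5 mod 9 = 0
18^6 mod 9 = 0
18^7 mod 9 = 0
18^8 mod 9 = 0
18^9 mod 9 = 0
18^10 mod 9 = 0
18^11 mod 9 = 0
18^12 mod 9 = 0
18^13 mod 9 = 0
18^14 mod 9 = 0
18^15 mod 9 = 0
18^16 mod 9 = 0


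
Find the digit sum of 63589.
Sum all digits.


6 + 3 + 5 + 8 + 9 = 31


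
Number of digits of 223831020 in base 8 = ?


223831020 in base 8 = 1525661754
Number of digits = 10

10 digits (base 8)


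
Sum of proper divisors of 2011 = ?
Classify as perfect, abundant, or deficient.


Proper divisors: 1
Sum = 1 = 1
1 < 2011 → deficient

s(2011) = 1 (deficient)


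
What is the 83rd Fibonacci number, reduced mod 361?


F(k) mod 361 for k=1..83:
1, 1, 2, 3, 5, 8, 13, 21, 34, 55, 89, 144, 233, 16, 249, 265, 153, 57, 210, 267, 116, 22, 138, 160, 298, 97, 34, 131, 165, 296, 100, 35, 135, 170, 305, 114, 58, 172, 230, 41, 271, 312, 222, 173, 34, 207, 241, 87, 328, 54, 21, 75, 96, 171, 267, 77, 344, 60, 43, 103, 146, 249, 34, 283, 317, 239, 195, 73, 268, 341, 248, 228, 115, 343, 97, 79, 176, 255, 70, 325, 34, 359, 32
F(83) mod 361 = 32


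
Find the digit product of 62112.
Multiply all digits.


6 × 2 × 1 × 1 × 2 = 24


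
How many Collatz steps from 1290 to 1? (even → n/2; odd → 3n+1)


1290 → 645 → 1936 → 968 → 484 → 242 → 121 → 364 → 182 → 91 → 274 → 137 → 412 → 206 → 103 → 310 → 155 → 466 → 233 → 700 → 350 → 175 → 526 → 263 → 790 → 395 → 1186 → 593 → 1780 → 890 → 445 → 1336 → 668 → 334 → 167 → 502 → 251 → 754 → 377 → 1132 → 566 → 283 → 850 → 425 → 1276 → 638 → 319 → 958 → 479 → 1438 → 719 → 2158 → 1079 → 3238 → 1619 → 4858 → 2429 → 7288 → 3644 → 1822 → 911 → 2734 → 1367 → 4102 → 2051 → 6154 → 3077 → 9232 → 4616 → 2308 → 1154 → 577 → 1732 → 866 → 433 → 1300 → 650 → 325 → 976 → 488 → 244 → 122 → 61 → 184 → 92 → 46 → 23 → 70 → 35 → 106 → 53 → 160 → 80 → 40 → 20 → 10 → 5 → 16 → 8 → 4 → 2 → 1
Total steps = 101

101 steps


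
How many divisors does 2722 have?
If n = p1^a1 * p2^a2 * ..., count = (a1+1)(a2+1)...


2722 = 2^1 × 1361^1
d(2722) = (1+1) × (1+1) = 4

4 divisors


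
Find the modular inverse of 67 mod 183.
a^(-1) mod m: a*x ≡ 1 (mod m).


Use the extended Euclidean algorithm on (183, 67); each row r = 183*s + 67*t:
r=183, s=1, t=0
r=67, s=0, t=1
q=2: r=49, s=1, t=-2   [183*(1) + 67*(-2) = 49]
q=1: r=18, s=-1, t=3   [183*(-1) + 67*(3) = 18]
q=2: r=13, s=3, t=-8   [183*(3) + 67*(-8) = 13]
q=1: r=5, s=-4, t=11   [183*(-4) + 67*(11) = 5]
q=2: r=3, s=11, t=-30   [183*(11) + 67*(-30) = 3]
q=1: r=2, s=-15, t=41   [183*(-15) + 67*(41) = 2]
q=1: r=1, s=26, t=-71   [183*(26) + 67*(-71) = 1]
q=2: r=0, s=-67, t=183   [183*(-67) + 67*(183) = 0]
GCD = 1 with t = -71, so 67*(-71) ≡ 1 (mod 183)
Inverse = -71 mod 183 = 112
Check: 67 * 112 = 7504 ≡ 1 (mod 183)

67^(-1) ≡ 112 (mod 183)


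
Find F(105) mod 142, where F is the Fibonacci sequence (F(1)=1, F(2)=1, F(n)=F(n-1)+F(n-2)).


F(k) mod 142 for k=1..105:
1, 1, 2, 3, 5, 8, 13, 21, 34, 55, 89, 2, 91, 93, 42, 135, 35, 28, 63, 91, 12, 103, 115, 76, 49, 125, 32, 15, 47, 62, 109, 29, 138, 25, 21, 46, 67, 113, 38, 9, 47, 56, 103, 17, 120, 137, 115, 110, 83, 51, 134, 43, 35, 78, 113, 49, 20, 69, 89, 16, 105, 121, 84, 63, 5, 68, 73, 141, 72, 71, 1, 72, 73, 3, 76, 79, 13, 92, 105, 55, 18, 73, 91, 22, 113, 135, 106, 99, 63, 20, 83, 103, 44, 5, 49, 54, 103, 15, 118, 133, 109, 100, 67, 25, 92
F(105) mod 142 = 92


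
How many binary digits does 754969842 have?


754969842 in base 2 = 101100111111111110110011110010
Number of digits = 30

30 digits (base 2)


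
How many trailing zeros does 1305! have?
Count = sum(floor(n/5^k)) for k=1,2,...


floor(1305/5) = 261
floor(1305/25) = 52
floor(1305/125) = 10
floor(1305/625) = 2
Total = 325

325 trailing zeros


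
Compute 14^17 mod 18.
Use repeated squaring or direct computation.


14^1 mod 18 = 14
14^2 mod 18 = 16
14^3 mod 18 = 8
14^4 mod 18 = 4
14^5 mod 18 = 2
14^6 mod 18 = 10
14^7 mod 18 = 14
14^8 mod 18 = 16
14^9 mod 18 = 8
14^10 mod 18 = 4
14^11 mod 18 = 2
14^12 mod 18 = 10
14^13 mod 18 = 14
14^14 mod 18 = 16
14^15 mod 18 = 8
14^16 mod 18 = 4
14^17 mod 18 = 2


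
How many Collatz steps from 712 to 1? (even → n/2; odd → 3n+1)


712 → 356 → 178 → 89 → 268 → 134 → 67 → 202 → 101 → 304 → 152 → 76 → 38 → 19 → 58 → 29 → 88 → 44 → 22 → 11 → 34 → 17 → 52 → 26 → 13 → 40 → 20 → 10 → 5 → 16 → 8 → 4 → 2 → 1
Total steps = 33

33 steps


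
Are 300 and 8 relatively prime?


Euclidean algorithm:
300 = 37 * 8 + 4
8 = 2 * 4 + 0
GCD(300, 8) = 4

No, not coprime (GCD = 4)


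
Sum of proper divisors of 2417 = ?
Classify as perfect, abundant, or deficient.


Proper divisors: 1
Sum = 1 = 1
1 < 2417 → deficient

s(2417) = 1 (deficient)
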